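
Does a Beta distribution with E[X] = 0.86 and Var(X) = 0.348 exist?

No

The Beta variance bound is σ² < μ(1−μ).
Here μ(1−μ) = 0.86×0.14 = 0.1204, and 0.348 ≥ 0.1204.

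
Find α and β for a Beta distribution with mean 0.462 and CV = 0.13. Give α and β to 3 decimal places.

Var = (CV·μ)² = (0.13×0.462)² = 0.003607.
α+β = μ(1−μ)/Var − 1 = 0.248556/0.003607 − 1 = 67.9055.
Thus α = 0.462·67.9055 = 31.372 and β = 0.538·67.9055 = 36.533.

α = 31.372, β = 36.533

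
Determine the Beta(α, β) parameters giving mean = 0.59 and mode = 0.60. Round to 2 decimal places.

With s = α+β: μ = α/s and mode = (α−1)/(s−2). Eliminating α = μs,
μs − 1 = m(s−2) ⇒ s(μ−m) = 1−2m ⇒ s = -0.20/-0.01 = 20.0000.
So α = μs = 11.80, β = (1−μ)s = 8.20.

α = 11.80, β = 8.20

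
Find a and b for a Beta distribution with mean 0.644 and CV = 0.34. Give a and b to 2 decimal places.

σ = CV·μ = 0.34×0.644 = 0.21896, so σ² = 0.047943.
s+1 = μ(1−μ)/σ² = 0.229264/0.047943 = 4.7820, so s = a+b = 3.7820.
a = μs = 2.44, b = (1−μ)s = 1.35.

a = 2.44, b = 1.35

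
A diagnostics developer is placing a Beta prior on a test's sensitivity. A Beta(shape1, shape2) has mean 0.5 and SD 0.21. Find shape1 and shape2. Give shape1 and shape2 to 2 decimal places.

Variance = 0.21² = 0.0441. The moment-matching identity shape1+shape2 = μ(1−μ)/Var − 1 gives
shape1+shape2 = 0.25/0.0441 − 1 = 4.6689, so shape1 = μ·4.6689 = 2.33 and shape2 = (1−μ)·4.6689 = 2.33.

shape1 = 2.33, shape2 = 2.33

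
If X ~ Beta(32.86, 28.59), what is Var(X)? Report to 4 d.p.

μ = 32.86/61.45 = 0.534744; Var = μ(1−μ)/(α+β+1) = 0.2487929/62.45 = 0.0040.

0.0040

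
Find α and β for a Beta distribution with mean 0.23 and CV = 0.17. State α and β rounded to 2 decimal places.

σ = CV·μ = 0.17×0.23 = 0.03910, so σ² = 0.001529.
s+1 = μ(1−μ)/σ² = 0.1771/0.001529 = 115.8417, so s = α+β = 114.8417.
α = μs = 26.41, β = (1−μ)s = 88.43.

α = 26.41, β = 88.43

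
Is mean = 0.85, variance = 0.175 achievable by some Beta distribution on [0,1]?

No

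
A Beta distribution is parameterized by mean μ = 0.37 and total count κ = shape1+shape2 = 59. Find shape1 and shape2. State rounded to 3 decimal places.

shape1 = μκ = 0.37×59 = 21.830 and shape2 = (1−μ)κ = 0.63×59 = 37.170.

shape1 = 21.830, shape2 = 37.170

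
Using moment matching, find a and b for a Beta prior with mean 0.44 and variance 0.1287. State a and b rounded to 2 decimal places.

a = 0.40, b = 0.51

Write ν = a+b; then a = μν and Var = μ(1−μ)/(ν+1).
ν = μ(1−μ)/Var − 1 = 0.2464/0.1287 − 1 = 0.9145.
a = 0.44·0.9145 = 0.40, b = 0.56·0.9145 = 0.51.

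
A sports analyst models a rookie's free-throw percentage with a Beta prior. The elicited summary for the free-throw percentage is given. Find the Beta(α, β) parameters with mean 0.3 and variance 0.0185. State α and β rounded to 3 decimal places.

By moment matching, α+β = μ(1−μ)/σ² − 1 = (0.3·0.7)/0.0185 − 1 = 11.3514 − 1 = 10.3514.
Since α/(α+β) = μ, α = 0.3·10.3514 = 3.105 and β = 0.7·10.3514 = 7.246.

α = 3.105, β = 7.246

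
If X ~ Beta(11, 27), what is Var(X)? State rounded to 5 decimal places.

Var = αβ/[(α+β)²(α+β+1)] = (11×27)/(38²×39) = 297/56316 = 0.00527.

0.00527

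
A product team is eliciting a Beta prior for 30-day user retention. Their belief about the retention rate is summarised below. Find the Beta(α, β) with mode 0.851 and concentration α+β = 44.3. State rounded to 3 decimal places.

α = 36.997, β = 7.303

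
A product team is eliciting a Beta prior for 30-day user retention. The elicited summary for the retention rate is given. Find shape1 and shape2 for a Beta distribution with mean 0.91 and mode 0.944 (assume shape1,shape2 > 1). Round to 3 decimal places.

With s = shape1+shape2: μ = shape1/s and mode = (shape1−1)/(s−2). Eliminating shape1 = μs,
μs − 1 = m(s−2) ⇒ s(μ−m) = 1−2m ⇒ s = -0.888/-0.034 = 26.1176.
So shape1 = μs = 23.767, shape2 = (1−μ)s = 2.351.

shape1 = 23.767, shape2 = 2.351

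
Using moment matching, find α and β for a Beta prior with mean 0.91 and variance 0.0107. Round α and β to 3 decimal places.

By moment matching, α+β = μ(1−μ)/σ² − 1 = (0.91·0.09)/0.0107 − 1 = 7.6542 − 1 = 6.6542.
Since α/(α+β) = μ, α = 0.91·6.6542 = 6.055 and β = 0.09·6.6542 = 0.599.

α = 6.055, β = 0.599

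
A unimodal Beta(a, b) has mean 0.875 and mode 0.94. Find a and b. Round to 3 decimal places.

a = 11.846, b = 1.692

Let s = a+b. Mean gives a = μs = 0.875s; mode gives (a−1)/(s−2) = 0.94.
Substituting: 0.875s − 1 = 0.94(s−2) = 0.94s − 1.88, so -0.065s = -0.88 and s = 13.5385.
Then a = 0.875×13.5385 = 11.846 and b = s−a = 1.692.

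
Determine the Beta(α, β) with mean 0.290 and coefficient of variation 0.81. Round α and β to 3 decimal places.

α = 0.792, β = 1.939

σ = CV·μ = 0.81×0.290 = 0.23490, so σ² = 0.055178.
s+1 = μ(1−μ)/σ² = 0.205900/0.055178 = 3.7316, so s = α+β = 2.7316.
α = μs = 0.792, β = (1−μ)s = 1.939.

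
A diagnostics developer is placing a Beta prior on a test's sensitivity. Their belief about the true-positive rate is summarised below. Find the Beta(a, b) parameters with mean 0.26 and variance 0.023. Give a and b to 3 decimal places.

Let s = a+b. The Beta variance is μ(1−μ)/(s+1).
So s+1 = μ(1−μ)/σ² = (0.26×0.74)/0.023 = 0.1924/0.023 = 8.3652, giving s = 7.3652.
Then a = μs = 0.26×7.3652 = 1.915 and b = (1−μ)s = 0.74×7.3652 = 5.450.

a = 1.915, b = 5.450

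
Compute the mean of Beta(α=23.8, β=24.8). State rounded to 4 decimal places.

0.4897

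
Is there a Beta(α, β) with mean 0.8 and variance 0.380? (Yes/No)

No

For any Beta, Var(X) < E[X]·(1−E[X]).
Here μ(1−μ) = 0.8×0.2 = 0.16, and 0.380 ≥ 0.16.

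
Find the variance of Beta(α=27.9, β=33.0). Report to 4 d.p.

α+β = 60.9 and αβ = 920.70, so Var = αβ/[(α+β)²(α+β+1)] = 920.70/229575.339 = 0.0040.

0.0040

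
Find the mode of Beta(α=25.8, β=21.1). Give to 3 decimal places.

The density x^(α−1)(1−x)^(β−1) is maximised at (α−1)/(α+β−2) = 24.8/44.9 = 0.552.

0.552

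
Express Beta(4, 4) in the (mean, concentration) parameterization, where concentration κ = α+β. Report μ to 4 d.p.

μ = 0.5000, κ = 8

κ = α+β = 4+4 = 8; μ = α/κ = 4/8 = 0.5000.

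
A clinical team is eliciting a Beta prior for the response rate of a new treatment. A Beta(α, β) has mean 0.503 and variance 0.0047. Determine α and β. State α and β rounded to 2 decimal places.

α = 26.25, β = 25.94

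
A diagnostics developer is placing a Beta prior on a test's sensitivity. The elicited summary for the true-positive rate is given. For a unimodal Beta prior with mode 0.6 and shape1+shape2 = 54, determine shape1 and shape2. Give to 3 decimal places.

shape1 = 32.200, shape2 = 21.800

Mode = (shape1−1)/(κ−2) with κ = shape1+shape2, so shape1−1 = 0.6·52 = 31.200.
shape1 = 32.200; shape2 = κ − shape1 = 21.800.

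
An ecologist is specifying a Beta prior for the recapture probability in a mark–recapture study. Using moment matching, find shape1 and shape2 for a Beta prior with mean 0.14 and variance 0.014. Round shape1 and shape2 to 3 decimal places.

Write ν = shape1+shape2; then shape1 = μν and Var = μ(1−μ)/(ν+1).
ν = μ(1−μ)/Var − 1 = 0.1204/0.014 − 1 = 7.6000.
shape1 = 0.14·7.6000 = 1.064, shape2 = 0.86·7.6000 = 6.536.

shape1 = 1.064, shape2 = 6.536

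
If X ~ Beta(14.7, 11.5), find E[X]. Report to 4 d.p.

The Beta mean is α/(α+β) = 14.7/(14.7+11.5) = 0.5611.

0.5611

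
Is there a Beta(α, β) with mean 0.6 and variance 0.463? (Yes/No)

No

The Beta variance bound is σ² < μ(1−μ).
Here μ(1−μ) = 0.6×0.4 = 0.24, and 0.463 ≥ 0.24.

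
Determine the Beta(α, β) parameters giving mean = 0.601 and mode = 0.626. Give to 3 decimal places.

Let s = α+β. Mean gives α = μs = 0.601s; mode gives (α−1)/(s−2) = 0.626.
Substituting: 0.601s − 1 = 0.626(s−2) = 0.626s − 1.252, so -0.025s = -0.252 and s = 10.0800.
Then α = 0.601×10.0800 = 6.058 and β = s−α = 4.022.

α = 6.058, β = 4.022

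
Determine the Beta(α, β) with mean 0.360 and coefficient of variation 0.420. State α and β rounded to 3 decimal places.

α = 3.268, β = 5.810

Var = (CV·μ)² = (0.420×0.360)² = 0.022861.
α+β = μ(1−μ)/Var − 1 = 0.230400/0.022861 − 1 = 9.0781.
Thus α = 0.360·9.0781 = 3.268 and β = 0.640·9.0781 = 5.810.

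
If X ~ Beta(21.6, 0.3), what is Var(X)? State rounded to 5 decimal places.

Var = αβ/[(α+β)²(α+β+1)] = (21.6×0.3)/(21.9²×22.9) = 6.48/10983.069 = 0.00059.

0.00059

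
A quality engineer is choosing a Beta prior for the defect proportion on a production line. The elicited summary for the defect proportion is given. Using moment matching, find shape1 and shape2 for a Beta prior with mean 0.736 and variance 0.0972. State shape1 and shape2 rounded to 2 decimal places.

shape1 = 0.74, shape2 = 0.26

Let s = shape1+shape2. The Beta variance is μ(1−μ)/(s+1).
So s+1 = μ(1−μ)/σ² = (0.736×0.264)/0.0972 = 0.194304/0.0972 = 1.9990, giving s = 0.9990.
Then shape1 = μs = 0.736×0.9990 = 0.74 and shape2 = (1−μ)s = 0.264×0.9990 = 0.26.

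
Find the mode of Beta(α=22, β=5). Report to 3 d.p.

0.840

The density x^(α−1)(1−x)^(β−1) is maximised at (α−1)/(α+β−2) = 21/25 = 0.840.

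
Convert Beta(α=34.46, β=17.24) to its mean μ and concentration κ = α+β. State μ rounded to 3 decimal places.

μ = 0.667, κ = 51.70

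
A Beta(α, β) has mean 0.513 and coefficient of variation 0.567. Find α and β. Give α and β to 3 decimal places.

α = 1.002, β = 0.951

Var = (CV·μ)² = (0.567×0.513)² = 0.084606.
α+β = μ(1−μ)/Var − 1 = 0.249831/0.084606 − 1 = 1.9529.
Thus α = 0.513·1.9529 = 1.002 and β = 0.487·1.9529 = 0.951.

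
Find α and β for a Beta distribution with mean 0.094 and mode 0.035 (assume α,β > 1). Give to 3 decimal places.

α = 1.482, β = 14.281

With s = α+β: μ = α/s and mode = (α−1)/(s−2). Eliminating α = μs,
μs − 1 = m(s−2) ⇒ s(μ−m) = 1−2m ⇒ s = 0.930/0.059 = 15.7627.
So α = μs = 1.482, β = (1−μ)s = 14.281.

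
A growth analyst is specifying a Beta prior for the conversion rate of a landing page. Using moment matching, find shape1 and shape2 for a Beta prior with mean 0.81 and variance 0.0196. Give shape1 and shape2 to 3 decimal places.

shape1 = 5.550, shape2 = 1.302

Let s = shape1+shape2. The Beta variance is μ(1−μ)/(s+1).
So s+1 = μ(1−μ)/σ² = (0.81×0.19)/0.0196 = 0.1539/0.0196 = 7.8520, giving s = 6.8520.
Then shape1 = μs = 0.81×6.8520 = 5.550 and shape2 = (1−μ)s = 0.19×6.8520 = 1.302.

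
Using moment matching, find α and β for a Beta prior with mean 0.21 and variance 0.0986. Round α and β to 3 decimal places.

α = 0.143, β = 0.539

Write ν = α+β; then α = μν and Var = μ(1−μ)/(ν+1).
ν = μ(1−μ)/Var − 1 = 0.1659/0.0986 − 1 = 0.6826.
α = 0.21·0.6826 = 0.143, β = 0.79·0.6826 = 0.539.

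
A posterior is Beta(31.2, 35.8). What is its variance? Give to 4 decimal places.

0.0037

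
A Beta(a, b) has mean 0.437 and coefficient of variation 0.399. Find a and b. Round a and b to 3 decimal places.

a = 3.099, b = 3.993

Var = (CV·μ)² = (0.399×0.437)² = 0.030402.
a+b = μ(1−μ)/Var − 1 = 0.246031/0.030402 − 1 = 7.0925.
Thus a = 0.437·7.0925 = 3.099 and b = 0.563·7.0925 = 3.993.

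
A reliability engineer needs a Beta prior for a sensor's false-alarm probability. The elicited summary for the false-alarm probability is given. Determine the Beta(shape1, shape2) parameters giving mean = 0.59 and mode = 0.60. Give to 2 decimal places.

With s = shape1+shape2: μ = shape1/s and mode = (shape1−1)/(s−2). Eliminating shape1 = μs,
μs − 1 = m(s−2) ⇒ s(μ−m) = 1−2m ⇒ s = -0.20/-0.01 = 20.0000.
So shape1 = μs = 11.80, shape2 = (1−μ)s = 8.20.

shape1 = 11.80, shape2 = 8.20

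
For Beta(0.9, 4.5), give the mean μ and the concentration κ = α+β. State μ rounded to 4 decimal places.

κ = α+β = 0.9+4.5 = 5.4; μ = α/κ = 0.9/5.4 = 0.1667.

μ = 0.1667, κ = 5.4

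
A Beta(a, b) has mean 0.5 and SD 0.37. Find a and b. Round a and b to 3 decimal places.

a = 0.413, b = 0.413

σ² = 0.37² = 0.1369.
With s = a+b, Var = μ(1−μ)/(s+1), so s+1 = (0.5×0.5)/0.1369 = 1.8262 and s = 0.8262.
a = μs = 0.413, b = (1−μ)s = 0.413.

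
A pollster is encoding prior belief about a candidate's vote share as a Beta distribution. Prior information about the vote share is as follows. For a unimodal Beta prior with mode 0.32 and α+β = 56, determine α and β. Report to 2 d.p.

α = 18.28, β = 37.72

For α,β>1 the mode is (α−1)/(α+β−2), so α = mode·(κ−2)+1 = 0.32×54+1 = 18.28.
And β = (1−mode)·(κ−2)+1 = 0.68×54+1 = 37.72.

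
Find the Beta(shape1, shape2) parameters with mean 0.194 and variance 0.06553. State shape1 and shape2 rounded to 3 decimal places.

Write ν = shape1+shape2; then shape1 = μν and Var = μ(1−μ)/(ν+1).
ν = μ(1−μ)/Var − 1 = 0.156364/0.06553 − 1 = 1.3861.
shape1 = 0.194·1.3861 = 0.269, shape2 = 0.806·1.3861 = 1.117.

shape1 = 0.269, shape2 = 1.117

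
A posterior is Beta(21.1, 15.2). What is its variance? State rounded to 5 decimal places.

0.00653

μ = 21.1/36.3 = 0.581267; Var = μ(1−μ)/(α+β+1) = 0.2433956/37.3 = 0.00653.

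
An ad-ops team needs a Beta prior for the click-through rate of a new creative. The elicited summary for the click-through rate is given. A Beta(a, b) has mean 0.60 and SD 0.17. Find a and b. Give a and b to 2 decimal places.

a = 4.38, b = 2.92

First σ² = 0.0289. Setting a = μn, b = (1−μ)n with n = a+b,
μ(1−μ)/(n+1) = 0.0289 ⇒ n+1 = 0.2400/0.0289 = 8.3045 ⇒ n = 7.3045.
Hence a = 0.60×7.3045 = 4.38, b = 0.40×7.3045 = 2.92.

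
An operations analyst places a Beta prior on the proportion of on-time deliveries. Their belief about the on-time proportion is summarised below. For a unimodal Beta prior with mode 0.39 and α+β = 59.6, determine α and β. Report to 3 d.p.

α = 23.464, β = 36.136

Mode = (α−1)/(κ−2) with κ = α+β, so α−1 = 0.39·57.6 = 22.464.
α = 23.464; β = κ − α = 36.136.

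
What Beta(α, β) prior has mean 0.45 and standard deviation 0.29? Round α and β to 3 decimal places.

α = 0.874, β = 1.069

σ² = 0.29² = 0.0841.
With s = α+β, Var = μ(1−μ)/(s+1), so s+1 = (0.45×0.55)/0.0841 = 2.9429 and s = 1.9429.
α = μs = 0.874, β = (1−μ)s = 1.069.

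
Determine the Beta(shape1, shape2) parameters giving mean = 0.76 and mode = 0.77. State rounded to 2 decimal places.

With s = shape1+shape2: μ = shape1/s and mode = (shape1−1)/(s−2). Eliminating shape1 = μs,
μs − 1 = m(s−2) ⇒ s(μ−m) = 1−2m ⇒ s = -0.54/-0.01 = 54.0000.
So shape1 = μs = 41.04, shape2 = (1−μ)s = 12.96.

shape1 = 41.04, shape2 = 12.96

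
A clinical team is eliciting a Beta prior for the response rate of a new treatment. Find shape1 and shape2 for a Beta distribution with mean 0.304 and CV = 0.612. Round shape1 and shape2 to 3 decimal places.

σ = CV·μ = 0.612×0.304 = 0.18605, so σ² = 0.034614.
s+1 = μ(1−μ)/σ² = 0.211584/0.034614 = 6.1127, so s = shape1+shape2 = 5.1127.
shape1 = μs = 1.554, shape2 = (1−μ)s = 3.558.

shape1 = 1.554, shape2 = 3.558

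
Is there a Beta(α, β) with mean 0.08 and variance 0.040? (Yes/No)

Yes

For any Beta, Var(X) < E[X]·(1−E[X]).
Here μ(1−μ) = 0.08×0.92 = 0.0736, and 0.040 < 0.0736.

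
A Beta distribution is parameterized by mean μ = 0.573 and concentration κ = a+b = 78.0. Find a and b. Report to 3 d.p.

Split κ in proportion μ : (1−μ): a = 0.573·78.0 = 44.694, b = 78.0 − 44.694 = 33.306.

a = 44.694, b = 33.306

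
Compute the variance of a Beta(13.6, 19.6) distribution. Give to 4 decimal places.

0.0071

μ = 13.6/33.2 = 0.409639; Var = μ(1−μ)/(α+β+1) = 0.2418348/34.2 = 0.0071.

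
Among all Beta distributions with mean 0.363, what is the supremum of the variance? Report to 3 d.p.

0.231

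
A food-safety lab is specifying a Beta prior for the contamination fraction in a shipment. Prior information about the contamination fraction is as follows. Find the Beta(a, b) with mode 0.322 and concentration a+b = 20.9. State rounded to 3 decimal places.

Mode = (a−1)/(κ−2) with κ = a+b, so a−1 = 0.322·18.9 = 6.086.
a = 7.086; b = κ − a = 13.814.

a = 7.086, b = 13.814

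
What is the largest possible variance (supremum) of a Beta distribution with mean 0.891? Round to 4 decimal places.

0.0971

Var = μ(1−μ)/(α+β+1), which approaches μ(1−μ) as α+β → 0.
So the supremum is μ(1−μ) = 0.891×0.109 = 0.0971.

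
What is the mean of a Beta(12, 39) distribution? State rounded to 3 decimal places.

0.235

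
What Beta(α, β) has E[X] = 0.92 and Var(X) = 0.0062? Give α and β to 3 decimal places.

By moment matching, α+β = μ(1−μ)/σ² − 1 = (0.92·0.08)/0.0062 − 1 = 11.8710 − 1 = 10.8710.
Since α/(α+β) = μ, α = 0.92·10.8710 = 10.001 and β = 0.08·10.8710 = 0.870.

α = 10.001, β = 0.870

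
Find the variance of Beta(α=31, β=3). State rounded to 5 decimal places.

0.00230

α+β = 34 and αβ = 93, so Var = αβ/[(α+β)²(α+β+1)] = 93/40460 = 0.00230.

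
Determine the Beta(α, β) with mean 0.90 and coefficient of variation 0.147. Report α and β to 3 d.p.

Var = (CV·μ)² = (0.147×0.90)² = 0.017503.
α+β = μ(1−μ)/Var − 1 = 0.0900/0.017503 − 1 = 4.1419.
Thus α = 0.90·4.1419 = 3.728 and β = 0.10·4.1419 = 0.414.

α = 3.728, β = 0.414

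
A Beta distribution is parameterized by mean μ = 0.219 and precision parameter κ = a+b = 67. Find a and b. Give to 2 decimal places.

a = 14.67, b = 52.33

Split κ in proportion μ : (1−μ): a = 0.219·67 = 14.67, b = 67 − 14.67 = 52.33.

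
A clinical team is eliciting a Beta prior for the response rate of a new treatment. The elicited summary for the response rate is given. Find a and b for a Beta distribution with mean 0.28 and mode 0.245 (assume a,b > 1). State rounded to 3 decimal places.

a = 4.080, b = 10.491

With s = a+b: μ = a/s and mode = (a−1)/(s−2). Eliminating a = μs,
μs − 1 = m(s−2) ⇒ s(μ−m) = 1−2m ⇒ s = 0.510/0.035 = 14.5714.
So a = μs = 4.080, b = (1−μ)s = 10.491.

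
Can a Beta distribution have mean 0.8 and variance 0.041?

Yes

A Beta with mean μ has variance μ(1−μ)/(α+β+1) < μ(1−μ).
Here μ(1−μ) = 0.8×0.2 = 0.16, and 0.041 < 0.16.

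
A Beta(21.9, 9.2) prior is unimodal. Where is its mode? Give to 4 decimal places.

0.7182

The density x^(α−1)(1−x)^(β−1) is maximised at (α−1)/(α+β−2) = 20.9/29.1 = 0.7182.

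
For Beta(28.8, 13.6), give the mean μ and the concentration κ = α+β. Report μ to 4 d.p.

μ = 0.6792, κ = 42.4

κ = α+β = 28.8+13.6 = 42.4; μ = α/κ = 28.8/42.4 = 0.6792.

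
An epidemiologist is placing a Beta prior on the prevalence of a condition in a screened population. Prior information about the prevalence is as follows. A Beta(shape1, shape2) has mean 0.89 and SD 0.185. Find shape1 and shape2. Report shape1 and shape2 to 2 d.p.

σ² = 0.185² = 0.034225.
With s = shape1+shape2, Var = μ(1−μ)/(s+1), so s+1 = (0.89×0.11)/0.034225 = 2.8605 and s = 1.8605.
shape1 = μs = 1.66, shape2 = (1−μ)s = 0.20.

shape1 = 1.66, shape2 = 0.20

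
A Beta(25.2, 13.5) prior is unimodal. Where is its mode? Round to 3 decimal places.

With α,β > 1, mode = (α−1)/(α+β−2) = 24.2/36.7 = 0.659.

0.659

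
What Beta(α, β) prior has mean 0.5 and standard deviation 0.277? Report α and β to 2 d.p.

First σ² = 0.076729. Setting α = μn, β = (1−μ)n with n = α+β,
μ(1−μ)/(n+1) = 0.076729 ⇒ n+1 = 0.25/0.076729 = 3.2582 ⇒ n = 2.2582.
Hence α = 0.5×2.2582 = 1.13, β = 0.5×2.2582 = 1.13.

α = 1.13, β = 1.13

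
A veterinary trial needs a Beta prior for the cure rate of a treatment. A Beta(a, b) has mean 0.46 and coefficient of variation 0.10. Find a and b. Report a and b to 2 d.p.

a = 53.54, b = 62.85

Var = (CV·μ)² = (0.10×0.46)² = 0.002116.
a+b = μ(1−μ)/Var − 1 = 0.2484/0.002116 − 1 = 116.3913.
Thus a = 0.46·116.3913 = 53.54 and b = 0.54·116.3913 = 62.85.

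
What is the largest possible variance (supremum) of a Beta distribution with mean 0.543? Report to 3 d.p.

0.248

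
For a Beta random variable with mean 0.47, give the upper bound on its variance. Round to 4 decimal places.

Var = μ(1−μ)/(α+β+1), which approaches μ(1−μ) as α+β → 0.
So the supremum is μ(1−μ) = 0.47×0.53 = 0.2491.

0.2491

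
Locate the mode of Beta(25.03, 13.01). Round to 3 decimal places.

With α,β > 1, mode = (α−1)/(α+β−2) = 24.03/36.04 = 0.667.

0.667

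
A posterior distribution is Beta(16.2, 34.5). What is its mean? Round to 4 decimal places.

0.3195

The Beta mean is α/(α+β) = 16.2/(16.2+34.5) = 0.3195.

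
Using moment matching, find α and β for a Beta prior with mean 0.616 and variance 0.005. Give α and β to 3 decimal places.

α = 28.526, β = 17.783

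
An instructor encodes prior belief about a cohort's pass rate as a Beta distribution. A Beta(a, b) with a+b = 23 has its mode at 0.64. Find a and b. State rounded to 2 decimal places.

Since the density peak of Beta(a,b) is at (a−1)/(a+b−2),
a = 1 + 0.64(23−2) = 14.44 and b = 23 − 14.44 = 8.56.

a = 14.44, b = 8.56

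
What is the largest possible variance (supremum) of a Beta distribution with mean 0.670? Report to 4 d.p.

Var = μ(1−μ)/(α+β+1), which approaches μ(1−μ) as α+β → 0.
So the supremum is μ(1−μ) = 0.670×0.330 = 0.2211.

0.2211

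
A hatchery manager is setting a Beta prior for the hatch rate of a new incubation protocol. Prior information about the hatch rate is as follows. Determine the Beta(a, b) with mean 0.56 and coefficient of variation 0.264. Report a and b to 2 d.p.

a = 5.75, b = 4.52

Var = (CV·μ)² = (0.264×0.56)² = 0.021857.
a+b = μ(1−μ)/Var − 1 = 0.2464/0.021857 − 1 = 10.2734.
Thus a = 0.56·10.2734 = 5.75 and b = 0.44·10.2734 = 4.52.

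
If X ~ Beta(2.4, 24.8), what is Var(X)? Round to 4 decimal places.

0.0029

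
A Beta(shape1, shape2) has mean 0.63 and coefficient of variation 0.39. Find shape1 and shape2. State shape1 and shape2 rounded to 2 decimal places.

Var = (CV·μ)² = (0.39×0.63)² = 0.060368.
shape1+shape2 = μ(1−μ)/Var − 1 = 0.2331/0.060368 − 1 = 2.8613.
Thus shape1 = 0.63·2.8613 = 1.80 and shape2 = 0.37·2.8613 = 1.06.

shape1 = 1.80, shape2 = 1.06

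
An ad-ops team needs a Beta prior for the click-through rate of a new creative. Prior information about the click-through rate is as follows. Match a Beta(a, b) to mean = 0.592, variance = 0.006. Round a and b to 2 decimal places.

Write ν = a+b; then a = μν and Var = μ(1−μ)/(ν+1).
ν = μ(1−μ)/Var − 1 = 0.241536/0.006 − 1 = 39.2560.
a = 0.592·39.2560 = 23.24, b = 0.408·39.2560 = 16.02.

a = 23.24, b = 16.02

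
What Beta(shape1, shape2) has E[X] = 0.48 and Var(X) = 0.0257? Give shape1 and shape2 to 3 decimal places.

shape1 = 4.182, shape2 = 4.530

By moment matching, shape1+shape2 = μ(1−μ)/σ² − 1 = (0.48·0.52)/0.0257 − 1 = 9.7121 − 1 = 8.7121.
Since shape1/(shape1+shape2) = μ, shape1 = 0.48·8.7121 = 4.182 and shape2 = 0.52·8.7121 = 4.530.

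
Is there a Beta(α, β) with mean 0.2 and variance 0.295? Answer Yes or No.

No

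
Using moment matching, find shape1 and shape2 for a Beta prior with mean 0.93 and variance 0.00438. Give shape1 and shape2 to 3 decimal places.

shape1 = 12.893, shape2 = 0.970

Write ν = shape1+shape2; then shape1 = μν and Var = μ(1−μ)/(ν+1).
ν = μ(1−μ)/Var − 1 = 0.0651/0.00438 − 1 = 13.8630.
shape1 = 0.93·13.8630 = 12.893, shape2 = 0.07·13.8630 = 0.970.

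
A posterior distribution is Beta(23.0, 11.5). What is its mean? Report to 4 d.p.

The Beta mean is α/(α+β) = 23.0/(23.0+11.5) = 0.6667.

0.6667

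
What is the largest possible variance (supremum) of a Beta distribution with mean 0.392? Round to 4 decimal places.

For fixed mean μ the Beta variance is μ(1−μ)/(α+β+1), increasing as α+β decreases.
Its least upper bound (not attained) is μ(1−μ) = 0.392·0.608 = 0.2383.

0.2383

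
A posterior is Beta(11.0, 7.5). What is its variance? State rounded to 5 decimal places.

0.01236

α+β = 18.5 and αβ = 82.50, so Var = αβ/[(α+β)²(α+β+1)] = 82.50/6673.875 = 0.01236.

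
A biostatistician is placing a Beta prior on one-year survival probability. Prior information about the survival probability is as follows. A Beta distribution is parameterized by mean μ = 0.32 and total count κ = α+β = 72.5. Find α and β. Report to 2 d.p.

α = 23.20, β = 49.30

α = μκ = 0.32×72.5 = 23.20 and β = (1−μ)κ = 0.68×72.5 = 49.30.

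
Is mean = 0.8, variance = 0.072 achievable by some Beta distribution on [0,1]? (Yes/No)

The Beta variance bound is σ² < μ(1−μ).
Here μ(1−μ) = 0.8×0.2 = 0.16, and 0.072 < 0.16.

Yes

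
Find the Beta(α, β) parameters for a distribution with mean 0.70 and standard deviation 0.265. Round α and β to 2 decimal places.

Variance = 0.265² = 0.070225. The moment-matching identity α+β = μ(1−μ)/Var − 1 gives
α+β = 0.2100/0.070225 − 1 = 1.9904, so α = μ·1.9904 = 1.39 and β = (1−μ)·1.9904 = 0.60.

α = 1.39, β = 0.60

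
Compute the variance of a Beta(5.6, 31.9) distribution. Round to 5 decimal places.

Var = αβ/[(α+β)²(α+β+1)] = (5.6×31.9)/(37.5²×38.5) = 178.64/54140.625 = 0.00330.

0.00330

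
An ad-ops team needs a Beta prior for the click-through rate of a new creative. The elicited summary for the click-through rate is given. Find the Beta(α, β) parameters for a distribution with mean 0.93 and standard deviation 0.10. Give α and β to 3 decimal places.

Variance = 0.10² = 0.0100. The moment-matching identity α+β = μ(1−μ)/Var − 1 gives
α+β = 0.0651/0.0100 − 1 = 5.5100, so α = μ·5.5100 = 5.124 and β = (1−μ)·5.5100 = 0.386.

α = 5.124, β = 0.386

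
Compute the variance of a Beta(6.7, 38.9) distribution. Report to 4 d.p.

0.0027

Var = αβ/[(α+β)²(α+β+1)] = (6.7×38.9)/(45.6²×46.6) = 260.63/96898.176 = 0.0027.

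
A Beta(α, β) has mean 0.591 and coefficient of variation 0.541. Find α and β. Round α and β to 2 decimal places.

σ = CV·μ = 0.541×0.591 = 0.31973, so σ² = 0.102228.
s+1 = μ(1−μ)/σ² = 0.241719/0.102228 = 2.3645, so s = α+β = 1.3645.
α = μs = 0.81, β = (1−μ)s = 0.56.

α = 0.81, β = 0.56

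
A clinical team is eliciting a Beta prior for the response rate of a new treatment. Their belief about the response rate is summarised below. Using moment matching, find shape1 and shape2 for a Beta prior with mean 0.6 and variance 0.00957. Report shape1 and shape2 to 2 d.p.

Write ν = shape1+shape2; then shape1 = μν and Var = μ(1−μ)/(ν+1).
ν = μ(1−μ)/Var − 1 = 0.24/0.00957 − 1 = 24.0784.
shape1 = 0.6·24.0784 = 14.45, shape2 = 0.4·24.0784 = 9.63.

shape1 = 14.45, shape2 = 9.63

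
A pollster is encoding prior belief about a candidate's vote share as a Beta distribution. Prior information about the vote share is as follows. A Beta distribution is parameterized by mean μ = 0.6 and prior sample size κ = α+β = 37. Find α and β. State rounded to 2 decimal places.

α = 22.20, β = 14.80

Split κ in proportion μ : (1−μ): α = 0.6·37 = 22.20, β = 37 − 22.20 = 14.80.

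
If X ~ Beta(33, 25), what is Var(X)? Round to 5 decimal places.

α+β = 58 and αβ = 825, so Var = αβ/[(α+β)²(α+β+1)] = 825/198476 = 0.00416.

0.00416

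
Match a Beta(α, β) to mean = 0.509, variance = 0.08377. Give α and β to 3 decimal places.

α = 1.010, β = 0.974

By moment matching, α+β = μ(1−μ)/σ² − 1 = (0.509·0.491)/0.08377 − 1 = 2.9834 − 1 = 1.9834.
Since α/(α+β) = μ, α = 0.509·1.9834 = 1.010 and β = 0.491·1.9834 = 0.974.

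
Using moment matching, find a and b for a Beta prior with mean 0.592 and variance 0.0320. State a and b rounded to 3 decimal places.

Let s = a+b. The Beta variance is μ(1−μ)/(s+1).
So s+1 = μ(1−μ)/σ² = (0.592×0.408)/0.0320 = 0.241536/0.0320 = 7.5480, giving s = 6.5480.
Then a = μs = 0.592×6.5480 = 3.876 and b = (1−μ)s = 0.408×6.5480 = 2.672.

a = 3.876, b = 2.672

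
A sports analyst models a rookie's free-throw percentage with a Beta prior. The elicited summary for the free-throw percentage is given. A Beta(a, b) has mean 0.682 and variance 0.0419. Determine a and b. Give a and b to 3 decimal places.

a = 2.848, b = 1.328

By moment matching, a+b = μ(1−μ)/σ² − 1 = (0.682·0.318)/0.0419 − 1 = 5.1760 − 1 = 4.1760.
Since a/(a+b) = μ, a = 0.682·4.1760 = 2.848 and b = 0.318·4.1760 = 1.328.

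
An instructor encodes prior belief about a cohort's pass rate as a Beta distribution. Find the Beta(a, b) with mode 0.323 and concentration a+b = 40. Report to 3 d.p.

a = 13.274, b = 26.726

Mode = (a−1)/(κ−2) with κ = a+b, so a−1 = 0.323·38 = 12.274.
a = 13.274; b = κ − a = 26.726.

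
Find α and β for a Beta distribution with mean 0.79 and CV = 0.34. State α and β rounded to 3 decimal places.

α = 1.027, β = 0.273

σ = CV·μ = 0.34×0.79 = 0.26860, so σ² = 0.072146.
s+1 = μ(1−μ)/σ² = 0.1659/0.072146 = 2.2995, so s = α+β = 1.2995.
α = μs = 1.027, β = (1−μ)s = 0.273.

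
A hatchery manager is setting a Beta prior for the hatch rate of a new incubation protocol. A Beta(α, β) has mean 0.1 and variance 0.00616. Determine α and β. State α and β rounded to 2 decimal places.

α = 1.36, β = 12.25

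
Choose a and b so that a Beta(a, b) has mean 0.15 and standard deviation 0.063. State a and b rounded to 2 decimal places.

First σ² = 0.003969. Setting a = μn, b = (1−μ)n with n = a+b,
μ(1−μ)/(n+1) = 0.003969 ⇒ n+1 = 0.1275/0.003969 = 32.1240 ⇒ n = 31.1240.
Hence a = 0.15×31.1240 = 4.67, b = 0.85×31.1240 = 26.46.

a = 4.67, b = 26.46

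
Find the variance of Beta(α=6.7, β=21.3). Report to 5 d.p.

0.00628

α+β = 28.0 and αβ = 142.71, so Var = αβ/[(α+β)²(α+β+1)] = 142.71/22736.000 = 0.00628.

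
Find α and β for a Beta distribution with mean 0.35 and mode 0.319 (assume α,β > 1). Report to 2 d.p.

α = 4.09, β = 7.59

With s = α+β: μ = α/s and mode = (α−1)/(s−2). Eliminating α = μs,
μs − 1 = m(s−2) ⇒ s(μ−m) = 1−2m ⇒ s = 0.362/0.031 = 11.6774.
So α = μs = 4.09, β = (1−μ)s = 7.59.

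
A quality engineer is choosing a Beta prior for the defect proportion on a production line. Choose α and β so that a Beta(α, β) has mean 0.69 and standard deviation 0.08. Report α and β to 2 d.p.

Variance = 0.08² = 0.0064. The moment-matching identity α+β = μ(1−μ)/Var − 1 gives
α+β = 0.2139/0.0064 − 1 = 32.4219, so α = μ·32.4219 = 22.37 and β = (1−μ)·32.4219 = 10.05.

α = 22.37, β = 10.05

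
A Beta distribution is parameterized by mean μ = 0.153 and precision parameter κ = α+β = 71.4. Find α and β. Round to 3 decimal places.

Split κ in proportion μ : (1−μ): α = 0.153·71.4 = 10.924, β = 71.4 − 10.924 = 60.476.

α = 10.924, β = 60.476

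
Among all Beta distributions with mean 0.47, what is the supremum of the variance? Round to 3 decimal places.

0.249

For fixed mean μ the Beta variance is μ(1−μ)/(α+β+1), increasing as α+β decreases.
Its least upper bound (not attained) is μ(1−μ) = 0.47·0.53 = 0.249.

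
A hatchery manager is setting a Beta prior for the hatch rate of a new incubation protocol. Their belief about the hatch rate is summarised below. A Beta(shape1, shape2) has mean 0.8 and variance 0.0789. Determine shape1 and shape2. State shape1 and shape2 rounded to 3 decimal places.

shape1 = 0.822, shape2 = 0.206

Write ν = shape1+shape2; then shape1 = μν and Var = μ(1−μ)/(ν+1).
ν = μ(1−μ)/Var − 1 = 0.16/0.0789 − 1 = 1.0279.
shape1 = 0.8·1.0279 = 0.822, shape2 = 0.2·1.0279 = 0.206.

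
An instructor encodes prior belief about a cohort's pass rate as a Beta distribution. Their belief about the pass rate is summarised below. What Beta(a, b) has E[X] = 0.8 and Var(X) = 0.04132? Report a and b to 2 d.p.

a = 2.30, b = 0.57

Let s = a+b. The Beta variance is μ(1−μ)/(s+1).
So s+1 = μ(1−μ)/σ² = (0.8×0.2)/0.04132 = 0.16/0.04132 = 3.8722, giving s = 2.8722.
Then a = μs = 0.8×2.8722 = 2.30 and b = (1−μ)s = 0.2×2.8722 = 0.57.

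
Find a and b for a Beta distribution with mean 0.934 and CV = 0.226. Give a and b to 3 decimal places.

σ = CV·μ = 0.226×0.934 = 0.21108, so σ² = 0.044556.
s+1 = μ(1−μ)/σ² = 0.061644/0.044556 = 1.3835, so s = a+b = 0.3835.
a = μs = 0.358, b = (1−μ)s = 0.025.

a = 0.358, b = 0.025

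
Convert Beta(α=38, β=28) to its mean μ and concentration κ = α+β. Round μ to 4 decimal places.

μ = 0.5758, κ = 66

κ = α+β = 38+28 = 66; μ = α/κ = 38/66 = 0.5758.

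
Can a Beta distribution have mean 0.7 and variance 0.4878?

For any Beta, Var(X) < E[X]·(1−E[X]).
Here μ(1−μ) = 0.7×0.3 = 0.21, and 0.4878 ≥ 0.21.

No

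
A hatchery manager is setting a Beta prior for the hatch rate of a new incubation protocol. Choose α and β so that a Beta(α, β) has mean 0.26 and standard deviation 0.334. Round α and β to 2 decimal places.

α = 0.19, β = 0.54

Variance = 0.334² = 0.111556. The moment-matching identity α+β = μ(1−μ)/Var − 1 gives
α+β = 0.1924/0.111556 − 1 = 0.7247, so α = μ·0.7247 = 0.19 and β = (1−μ)·0.7247 = 0.54.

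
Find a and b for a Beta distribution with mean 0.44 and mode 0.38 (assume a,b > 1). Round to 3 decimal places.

With s = a+b: μ = a/s and mode = (a−1)/(s−2). Eliminating a = μs,
μs − 1 = m(s−2) ⇒ s(μ−m) = 1−2m ⇒ s = 0.24/0.06 = 4.0000.
So a = μs = 1.760, b = (1−μ)s = 2.240.

a = 1.760, b = 2.240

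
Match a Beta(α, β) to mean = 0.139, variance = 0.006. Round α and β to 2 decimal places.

Write ν = α+β; then α = μν and Var = μ(1−μ)/(ν+1).
ν = μ(1−μ)/Var − 1 = 0.119679/0.006 − 1 = 18.9465.
α = 0.139·18.9465 = 2.63, β = 0.861·18.9465 = 16.31.

α = 2.63, β = 16.31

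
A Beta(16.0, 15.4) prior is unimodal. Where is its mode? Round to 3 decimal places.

With α,β > 1, mode = (α−1)/(α+β−2) = 15.0/29.4 = 0.510.

0.510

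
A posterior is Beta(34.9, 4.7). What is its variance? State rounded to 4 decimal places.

0.0026

Var = αβ/[(α+β)²(α+β+1)] = (34.9×4.7)/(39.6²×40.6) = 164.03/63667.296 = 0.0026.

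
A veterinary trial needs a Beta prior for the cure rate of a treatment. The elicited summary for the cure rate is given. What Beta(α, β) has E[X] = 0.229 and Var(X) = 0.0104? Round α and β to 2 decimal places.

α = 3.66, β = 12.32

Write ν = α+β; then α = μν and Var = μ(1−μ)/(ν+1).
ν = μ(1−μ)/Var − 1 = 0.176559/0.0104 − 1 = 15.9768.
α = 0.229·15.9768 = 3.66, β = 0.771·15.9768 = 12.32.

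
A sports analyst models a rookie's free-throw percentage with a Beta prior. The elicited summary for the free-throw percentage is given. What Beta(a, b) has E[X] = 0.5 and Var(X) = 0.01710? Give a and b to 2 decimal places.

a = 6.81, b = 6.81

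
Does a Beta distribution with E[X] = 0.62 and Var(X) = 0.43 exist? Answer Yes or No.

For any Beta, Var(X) < E[X]·(1−E[X]).
Here μ(1−μ) = 0.62×0.38 = 0.2356, and 0.43 ≥ 0.2356.

No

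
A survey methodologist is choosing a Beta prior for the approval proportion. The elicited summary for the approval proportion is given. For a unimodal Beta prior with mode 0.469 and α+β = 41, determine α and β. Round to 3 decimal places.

α = 19.291, β = 21.709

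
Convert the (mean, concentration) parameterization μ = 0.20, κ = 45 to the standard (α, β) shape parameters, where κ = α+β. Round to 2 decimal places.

α = μκ = 0.20×45 = 9.00 and β = (1−μ)κ = 0.80×45 = 36.00.

α = 9.00, β = 36.00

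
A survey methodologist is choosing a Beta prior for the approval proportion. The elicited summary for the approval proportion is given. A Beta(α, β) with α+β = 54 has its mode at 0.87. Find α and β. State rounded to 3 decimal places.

α = 46.240, β = 7.760

Mode = (α−1)/(κ−2) with κ = α+β, so α−1 = 0.87·52 = 45.240.
α = 46.240; β = κ − α = 7.760.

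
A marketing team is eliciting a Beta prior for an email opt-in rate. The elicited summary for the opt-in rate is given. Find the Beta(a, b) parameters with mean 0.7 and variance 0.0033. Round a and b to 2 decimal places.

a = 43.85, b = 18.79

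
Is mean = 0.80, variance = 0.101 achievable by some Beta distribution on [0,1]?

For any Beta, Var(X) < E[X]·(1−E[X]).
Here μ(1−μ) = 0.80×0.20 = 0.1600, and 0.101 < 0.1600.

Yes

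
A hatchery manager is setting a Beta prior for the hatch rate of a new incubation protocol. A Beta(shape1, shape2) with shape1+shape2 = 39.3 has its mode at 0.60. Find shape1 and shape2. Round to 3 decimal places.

Mode = (shape1−1)/(κ−2) with κ = shape1+shape2, so shape1−1 = 0.60·37.3 = 22.380.
shape1 = 23.380; shape2 = κ − shape1 = 15.920.

shape1 = 23.380, shape2 = 15.920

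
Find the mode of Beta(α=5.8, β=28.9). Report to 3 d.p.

0.147

The density x^(α−1)(1−x)^(β−1) is maximised at (α−1)/(α+β−2) = 4.8/32.7 = 0.147.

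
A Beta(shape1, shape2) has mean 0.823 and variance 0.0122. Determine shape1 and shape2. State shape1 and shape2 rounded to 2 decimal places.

shape1 = 9.00, shape2 = 1.94

Write ν = shape1+shape2; then shape1 = μν and Var = μ(1−μ)/(ν+1).
ν = μ(1−μ)/Var − 1 = 0.145671/0.0122 − 1 = 10.9402.
shape1 = 0.823·10.9402 = 9.00, shape2 = 0.177·10.9402 = 1.94.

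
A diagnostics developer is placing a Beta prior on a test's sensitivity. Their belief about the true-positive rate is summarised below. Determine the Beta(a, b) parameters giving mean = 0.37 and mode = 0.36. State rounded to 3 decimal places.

a = 10.360, b = 17.640

Let s = a+b. Mean gives a = μs = 0.37s; mode gives (a−1)/(s−2) = 0.36.
Substituting: 0.37s − 1 = 0.36(s−2) = 0.36s − 0.72, so 0.01s = 0.28 and s = 28.0000.
Then a = 0.37×28.0000 = 10.360 and b = s−a = 17.640.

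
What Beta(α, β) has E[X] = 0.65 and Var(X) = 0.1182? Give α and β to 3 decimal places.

α = 0.601, β = 0.324

By moment matching, α+β = μ(1−μ)/σ² − 1 = (0.65·0.35)/0.1182 − 1 = 1.9247 − 1 = 0.9247.
Since α/(α+β) = μ, α = 0.65·0.9247 = 0.601 and β = 0.35·0.9247 = 0.324.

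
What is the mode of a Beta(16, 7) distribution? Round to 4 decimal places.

0.7143

The density x^(α−1)(1−x)^(β−1) is maximised at (α−1)/(α+β−2) = 15/21 = 0.7143.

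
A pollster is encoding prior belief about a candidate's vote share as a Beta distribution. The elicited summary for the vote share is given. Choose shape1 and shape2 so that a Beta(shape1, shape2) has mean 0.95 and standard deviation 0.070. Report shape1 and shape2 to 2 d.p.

shape1 = 8.26, shape2 = 0.43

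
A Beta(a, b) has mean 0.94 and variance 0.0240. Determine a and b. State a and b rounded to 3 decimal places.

Let s = a+b. The Beta variance is μ(1−μ)/(s+1).
So s+1 = μ(1−μ)/σ² = (0.94×0.06)/0.0240 = 0.0564/0.0240 = 2.3500, giving s = 1.3500.
Then a = μs = 0.94×1.3500 = 1.269 and b = (1−μ)s = 0.06×1.3500 = 0.081.

a = 1.269, b = 0.081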